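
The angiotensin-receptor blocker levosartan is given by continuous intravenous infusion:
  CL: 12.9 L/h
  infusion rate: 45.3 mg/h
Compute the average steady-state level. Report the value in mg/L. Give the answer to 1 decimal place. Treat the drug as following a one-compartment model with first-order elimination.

At steady state Css = R₀ / CL = 45.3 / 12.90 = 3.512 mg/L

3.5 mg/L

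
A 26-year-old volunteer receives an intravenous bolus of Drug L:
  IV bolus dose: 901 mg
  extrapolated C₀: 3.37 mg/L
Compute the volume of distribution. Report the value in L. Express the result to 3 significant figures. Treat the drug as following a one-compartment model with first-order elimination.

Vd = Dose / C₀ = 901.0 / 3.37 = 267.4 L

267 L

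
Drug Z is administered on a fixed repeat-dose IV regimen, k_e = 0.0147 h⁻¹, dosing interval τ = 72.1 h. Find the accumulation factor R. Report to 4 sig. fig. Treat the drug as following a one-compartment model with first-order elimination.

1.530

e^(−kτ) = e^(−0.01470 × 72.1) = 0.3465
Accumulation ratio R = 1 / (1 − e^(−kτ)) = 1 / (1 − 0.3465) = 1.530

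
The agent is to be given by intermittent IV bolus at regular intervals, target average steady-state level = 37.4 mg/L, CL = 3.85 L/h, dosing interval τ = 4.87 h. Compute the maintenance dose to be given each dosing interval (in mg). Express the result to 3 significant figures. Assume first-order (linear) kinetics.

At steady state, Dose/τ = Css × CL.
Dose = Css × CL × τ = 37.4 × 3.850 × 4.87 = 701.2 mg

701 mg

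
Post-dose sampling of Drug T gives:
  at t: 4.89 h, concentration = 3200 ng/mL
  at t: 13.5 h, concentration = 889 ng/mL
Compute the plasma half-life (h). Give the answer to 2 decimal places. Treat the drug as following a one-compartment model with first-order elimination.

4.66 h

k = ln(C₁/C₂) / (t₂ − t₁) = ln(3200/889) / (13.5 − 4.89)
  = 1.281 / 8.610 = 0.1488 h⁻¹
t½ = ln2 / k = 0.693147 / 0.1488 = 4.658 h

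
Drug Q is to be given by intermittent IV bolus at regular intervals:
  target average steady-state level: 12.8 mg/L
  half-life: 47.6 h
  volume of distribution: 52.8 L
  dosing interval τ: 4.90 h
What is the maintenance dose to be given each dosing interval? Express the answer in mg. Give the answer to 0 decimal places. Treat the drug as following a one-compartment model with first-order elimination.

k = ln2 / t½ = 0.693147 / 47.6 = 0.01456 h⁻¹
CL = k × Vd = 0.01456 × 52.8 = 0.7688 L/h
At steady state, Dose/τ = Css × CL.
Dose = Css × CL × τ = 12.8 × 0.7688 × 4.90 = 48.22 mg

48 mg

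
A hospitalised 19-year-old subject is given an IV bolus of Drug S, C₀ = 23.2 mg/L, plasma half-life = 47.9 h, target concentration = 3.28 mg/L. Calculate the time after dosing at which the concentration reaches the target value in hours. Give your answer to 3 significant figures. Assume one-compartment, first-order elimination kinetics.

135 h

k = ln2 / t½ = 0.693147 / 47.9 = 0.01447 h⁻¹
t = ln(C₀ / C) / k = ln(23.20 / 3.28) / 0.01447
  = ln(7.073) / 0.01447 = 1.956 / 0.01447 = 135.2 h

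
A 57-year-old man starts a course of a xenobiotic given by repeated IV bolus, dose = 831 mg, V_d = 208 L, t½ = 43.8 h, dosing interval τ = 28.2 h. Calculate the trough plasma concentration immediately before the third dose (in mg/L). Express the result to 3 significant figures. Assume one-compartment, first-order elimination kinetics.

C₀ per dose = Dose / Vd = 831 / 208 = 3.995 mg/L
k = ln2 / t½ = 0.693147 / 43.8 = 0.01583 h⁻¹
Fraction remaining after one interval: r = e^(−kτ) = e^(−0.01583 × 28.2) = 0.6399
Before dose 3, 2 doses have been given (aged 1τ, 2τ).
C_trough = C₀ × (r + r²) = 3.995 × (0.6399 + 0.4095) = 4.192 mg/L

4.19 mg/L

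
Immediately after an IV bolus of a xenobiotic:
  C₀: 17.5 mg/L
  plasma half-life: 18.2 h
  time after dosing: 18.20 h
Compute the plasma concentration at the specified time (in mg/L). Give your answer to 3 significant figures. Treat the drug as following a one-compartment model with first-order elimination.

k = ln2 / t½ = 0.693147 / 18.2 = 0.03809 h⁻¹
t / t½ = 18.20 / 18.2 = 1 half-lives
C = C₀ × (1/2)^1 = 17.50 × 0.5000 = 8.750 mg/L

8.75 mg/L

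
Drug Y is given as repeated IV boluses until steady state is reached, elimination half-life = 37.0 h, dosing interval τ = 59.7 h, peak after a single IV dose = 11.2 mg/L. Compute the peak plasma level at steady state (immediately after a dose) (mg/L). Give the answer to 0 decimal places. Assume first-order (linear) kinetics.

17 mg/L

k = ln2 / t½ = 0.693147 / 37.0 = 0.01873 h⁻¹
e^(−kτ) = e^(−0.01873 × 59.7) = 0.3269
Accumulation ratio R = 1 / (1 − e^(−kτ)) = 1 / (1 − 0.3269) = 1.486
Steady-state peak = C₀ × R = 11.2 × 1.486 = 16.64 mg/L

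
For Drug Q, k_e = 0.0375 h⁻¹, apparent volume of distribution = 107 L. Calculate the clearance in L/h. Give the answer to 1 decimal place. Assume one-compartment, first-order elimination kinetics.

4.0 L/h

CL = k × Vd = 0.0375 × 107 = 4.013 L/h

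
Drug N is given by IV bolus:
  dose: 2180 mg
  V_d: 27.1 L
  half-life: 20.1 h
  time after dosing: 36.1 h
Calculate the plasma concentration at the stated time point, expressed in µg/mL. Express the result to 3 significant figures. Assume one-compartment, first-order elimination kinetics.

23.2 µg/mL

C₀ = Dose / Vd = 2180 / 27.1 = 80.44 mg/L
k = ln2 / t½ = 0.693147 / 20.1 = 0.03448 h⁻¹
C = C₀ · e^(−k·t) = 80.44 × e^(−0.03448 × 36.1)
  = 80.44 × 0.2880 = 23.17 mg/L
(23.17 mg/L = 23.17 µg/mL)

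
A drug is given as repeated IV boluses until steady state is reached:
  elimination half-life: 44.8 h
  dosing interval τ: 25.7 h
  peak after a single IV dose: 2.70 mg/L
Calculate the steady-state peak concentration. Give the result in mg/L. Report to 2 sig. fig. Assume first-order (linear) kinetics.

8.2 mg/L

k = ln2 / t½ = 0.693147 / 44.8 = 0.01547 h⁻¹
e^(−kτ) = e^(−0.01547 × 25.7) = 0.6719
Accumulation ratio R = 1 / (1 − e^(−kτ)) = 1 / (1 − 0.6719) = 3.048
Steady-state peak = C₀ × R = 2.70 × 3.048 = 8.230 mg/L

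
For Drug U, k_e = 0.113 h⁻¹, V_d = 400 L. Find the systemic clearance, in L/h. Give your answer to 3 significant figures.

CL = k × Vd = 0.113 × 400 = 45.20 L/h

45.2 L/h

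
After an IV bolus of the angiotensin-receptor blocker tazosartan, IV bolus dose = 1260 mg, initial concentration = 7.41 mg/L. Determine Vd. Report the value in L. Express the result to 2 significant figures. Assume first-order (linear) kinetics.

170 L

Vd = Dose / C₀ = 1260 / 7.41 = 170.0 L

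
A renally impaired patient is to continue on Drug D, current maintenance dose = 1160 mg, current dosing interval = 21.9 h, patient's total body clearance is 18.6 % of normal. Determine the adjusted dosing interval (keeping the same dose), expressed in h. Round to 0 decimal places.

118 h

To keep the same average steady-state level, dosing rate must scale with clearance.
CL ratio = 18.6 / 100 = 0.1860
New interval (same dose) = 21.9 / 0.1860 = 117.7 h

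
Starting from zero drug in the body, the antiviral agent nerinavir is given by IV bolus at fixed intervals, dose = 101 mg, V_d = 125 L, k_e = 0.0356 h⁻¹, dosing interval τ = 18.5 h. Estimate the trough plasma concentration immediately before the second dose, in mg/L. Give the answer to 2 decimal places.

0.42 mg/L

C₀ per dose = Dose / Vd = 101 / 125 = 0.8080 mg/L
Fraction remaining after one interval: r = e^(−kτ) = e^(−0.03560 × 18.5) = 0.5176
Before dose 2, 1 dose has been given (aged 1τ).
C_trough = C₀ × r = 0.8080 × 0.5176 = 0.4182 mg/L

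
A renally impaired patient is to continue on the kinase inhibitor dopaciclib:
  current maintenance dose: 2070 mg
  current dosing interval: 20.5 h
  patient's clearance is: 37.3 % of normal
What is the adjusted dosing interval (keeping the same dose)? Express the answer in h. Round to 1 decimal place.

55.0 h

To keep the same average steady-state level, dosing rate must scale with clearance.
CL ratio = 37.3 / 100 = 0.3730
New interval (same dose) = 20.5 / 0.3730 = 54.96 h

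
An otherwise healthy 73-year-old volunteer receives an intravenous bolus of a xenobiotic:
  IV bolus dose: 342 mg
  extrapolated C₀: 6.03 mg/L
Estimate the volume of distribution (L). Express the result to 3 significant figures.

Vd = Dose / C₀ = 342.0 / 6.03 = 56.72 L

56.7 L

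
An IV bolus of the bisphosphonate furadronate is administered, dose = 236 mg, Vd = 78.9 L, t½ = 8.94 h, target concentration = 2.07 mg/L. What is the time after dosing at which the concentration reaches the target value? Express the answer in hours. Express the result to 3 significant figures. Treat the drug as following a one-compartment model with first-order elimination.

4.75 h

C₀ = Dose / Vd = 236.0 / 78.9 = 2.991 mg/L
k = ln2 / t½ = 0.693147 / 8.94 = 0.07753 h⁻¹
t = ln(C₀ / C) / k = ln(2.991 / 2.07) / 0.07753
  = ln(1.445) / 0.07753 = 0.3681 / 0.07753 = 4.748 h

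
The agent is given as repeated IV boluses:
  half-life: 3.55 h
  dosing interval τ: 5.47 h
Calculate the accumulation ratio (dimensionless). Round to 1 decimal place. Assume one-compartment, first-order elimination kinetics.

k = ln2 / t½ = 0.693147 / 3.55 = 0.1953 h⁻¹
e^(−kτ) = e^(−0.1953 × 5.47) = 0.3436
Accumulation ratio R = 1 / (1 − e^(−kτ)) = 1 / (1 − 0.3436) = 1.523

1.5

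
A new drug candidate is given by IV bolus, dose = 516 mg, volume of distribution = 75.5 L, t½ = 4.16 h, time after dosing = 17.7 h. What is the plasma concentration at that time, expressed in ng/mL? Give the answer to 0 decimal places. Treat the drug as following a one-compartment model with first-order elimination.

C₀ = Dose / Vd = 516.0 / 75.5 = 6.834 mg/L
k = ln2 / t½ = 0.693147 / 4.16 = 0.1666 h⁻¹
C = C₀ · e^(−k·t) = 6.834 × e^(−0.1666 × 17.7)
  = 6.834 × 0.05240 = 0.3581 mg/L
Convert: 0.3581 mg/L × 1000 = 358.1 ng/mL

358 ng/mL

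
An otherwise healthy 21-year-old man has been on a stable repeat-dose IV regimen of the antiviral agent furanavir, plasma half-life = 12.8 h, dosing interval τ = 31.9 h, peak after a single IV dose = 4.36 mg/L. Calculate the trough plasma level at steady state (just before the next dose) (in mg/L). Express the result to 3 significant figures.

k = ln2 / t½ = 0.693147 / 12.8 = 0.05415 h⁻¹
e^(−kτ) = e^(−0.05415 × 31.9) = 0.1777
Accumulation ratio R = 1 / (1 − e^(−kτ)) = 1 / (1 − 0.1777) = 1.216
Steady-state trough = C₀ × R × e^(−kτ) = 4.36 × 1.216 × 0.1777 = 0.9421 mg/L

0.942 mg/L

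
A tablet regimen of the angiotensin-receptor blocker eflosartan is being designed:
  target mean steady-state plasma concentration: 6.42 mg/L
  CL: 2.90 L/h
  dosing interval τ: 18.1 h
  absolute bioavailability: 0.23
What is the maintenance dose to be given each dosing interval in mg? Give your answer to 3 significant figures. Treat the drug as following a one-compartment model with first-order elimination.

1470 mg

At steady state, F × (Dose/τ) = Css × CL.
Dose = Css × CL × τ / F = 6.42 × 2.900 × 18.1 / 0.23 = 1465 mg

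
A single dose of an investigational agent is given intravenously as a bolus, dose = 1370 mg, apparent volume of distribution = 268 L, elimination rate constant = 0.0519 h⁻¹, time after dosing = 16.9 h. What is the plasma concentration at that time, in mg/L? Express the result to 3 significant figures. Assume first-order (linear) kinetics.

2.13 mg/L

C₀ = Dose / Vd = 1370 / 268 = 5.112 mg/L
C = C₀ · e^(−k·t) = 5.112 × e^(−0.05190 × 16.9)
  = 5.112 × 0.4160 = 2.127 mg/L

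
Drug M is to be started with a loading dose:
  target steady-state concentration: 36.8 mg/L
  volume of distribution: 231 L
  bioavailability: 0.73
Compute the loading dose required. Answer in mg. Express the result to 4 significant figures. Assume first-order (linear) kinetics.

LD = Css × Vd / F = 36.8 × 231 / 0.73 = 11640 mg

11640 mg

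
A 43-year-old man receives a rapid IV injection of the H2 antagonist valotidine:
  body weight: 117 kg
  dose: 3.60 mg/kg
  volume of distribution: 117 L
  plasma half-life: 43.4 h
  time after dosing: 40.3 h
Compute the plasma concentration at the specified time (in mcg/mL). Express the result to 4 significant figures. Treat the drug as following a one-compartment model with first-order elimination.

1.891 mcg/mL

Total dose = 3.60 × 117 = 421.2 mg
C₀ = Dose / Vd = 421.2 / 117 = 3.600 mg/L
k = ln2 / t½ = 0.693147 / 43.4 = 0.01597 h⁻¹
C = C₀ · e^(−k·t) = 3.600 × e^(−0.01597 × 40.3)
  = 3.600 × 0.5254 = 1.891 mg/L
(1.891 mg/L = 1.891 mcg/mL)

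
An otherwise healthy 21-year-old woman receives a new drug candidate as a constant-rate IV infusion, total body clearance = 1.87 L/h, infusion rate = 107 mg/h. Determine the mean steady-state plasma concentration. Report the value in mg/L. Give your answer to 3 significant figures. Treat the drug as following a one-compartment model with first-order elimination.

At steady state Css = R₀ / CL = 107 / 1.870 = 57.22 mg/L

57.2 mg/L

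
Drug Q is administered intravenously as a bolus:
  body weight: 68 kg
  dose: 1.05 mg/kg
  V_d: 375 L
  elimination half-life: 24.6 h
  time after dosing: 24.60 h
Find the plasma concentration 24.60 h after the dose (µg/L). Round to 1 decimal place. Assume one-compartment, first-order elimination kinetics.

Total dose = 1.05 × 68 = 71.40 mg
C₀ = Dose / Vd = 71.40 / 375 = 0.1904 mg/L
k = ln2 / t½ = 0.693147 / 24.6 = 0.02818 h⁻¹
t / t½ = 24.60 / 24.6 = 1 half-lives
C = C₀ × (1/2)^1 = 0.1904 × 0.5000 = 0.09520 mg/L
Convert: 0.09520 mg/L × 1000 = 95.20 µg/L

95.2 µg/L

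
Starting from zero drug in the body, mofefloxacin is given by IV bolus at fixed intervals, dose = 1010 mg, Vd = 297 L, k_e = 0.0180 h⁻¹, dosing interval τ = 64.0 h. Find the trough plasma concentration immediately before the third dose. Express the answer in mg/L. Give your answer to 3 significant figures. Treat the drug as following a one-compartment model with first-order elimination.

C₀ per dose = Dose / Vd = 1010 / 297 = 3.401 mg/L
Fraction remaining after one interval: r = e^(−kτ) = e^(−0.01800 × 64.0) = 0.3160
Before dose 3, 2 doses have been given (aged 1τ, 2τ).
C_trough = C₀ × (r + r²) = 3.401 × (0.3160 + 0.09986) = 1.414 mg/L

1.41 mg/L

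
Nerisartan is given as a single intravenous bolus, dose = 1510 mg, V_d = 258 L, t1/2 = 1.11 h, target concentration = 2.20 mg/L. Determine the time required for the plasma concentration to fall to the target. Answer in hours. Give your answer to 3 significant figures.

C₀ = Dose / Vd = 1510 / 258 = 5.853 mg/L
k = ln2 / t½ = 0.693147 / 1.11 = 0.6245 h⁻¹
t = ln(C₀ / C) / k = ln(5.853 / 2.20) / 0.6245
  = ln(2.660) / 0.6245 = 0.9783 / 0.6245 = 1.567 h

1.57 h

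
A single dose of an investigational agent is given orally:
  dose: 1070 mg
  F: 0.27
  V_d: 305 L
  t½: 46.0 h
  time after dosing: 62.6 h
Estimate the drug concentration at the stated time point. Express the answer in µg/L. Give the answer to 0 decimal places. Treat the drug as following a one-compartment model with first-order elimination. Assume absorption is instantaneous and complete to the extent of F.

369 µg/L

Amount reaching circulation = F × Dose = 0.27 × 1070 = 288.9 mg
C₀ = F·Dose / Vd = 288.9 / 305 = 0.9472 mg/L
k = ln2 / t½ = 0.693147 / 46.0 = 0.01507 h⁻¹
C = C₀ · e^(−k·t) = 0.9472 × e^(−0.01507 × 62.6)
  = 0.9472 × 0.3893 = 0.3687 mg/L
Convert: 0.3687 mg/L × 1000 = 368.7 µg/L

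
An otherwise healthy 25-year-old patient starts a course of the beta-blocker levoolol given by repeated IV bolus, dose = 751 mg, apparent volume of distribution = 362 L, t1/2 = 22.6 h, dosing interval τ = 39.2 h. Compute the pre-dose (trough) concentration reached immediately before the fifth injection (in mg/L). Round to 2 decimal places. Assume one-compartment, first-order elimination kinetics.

0.88 mg/L

C₀ per dose = Dose / Vd = 751 / 362 = 2.075 mg/L
k = ln2 / t½ = 0.693147 / 22.6 = 0.03067 h⁻¹
Fraction remaining after one interval: r = e^(−kτ) = e^(−0.03067 × 39.2) = 0.3005
Before dose 5, 4 doses have been given (aged 1τ, 2τ, 3τ, 4τ).
C_trough = C₀ × (r + r² + … + r^4) = C₀ × r(1−r^4)/(1−r)
        = 2.075 × 0.3005 × (1 − 0.008154) / (1 − 0.3005) = 0.8841 mg/L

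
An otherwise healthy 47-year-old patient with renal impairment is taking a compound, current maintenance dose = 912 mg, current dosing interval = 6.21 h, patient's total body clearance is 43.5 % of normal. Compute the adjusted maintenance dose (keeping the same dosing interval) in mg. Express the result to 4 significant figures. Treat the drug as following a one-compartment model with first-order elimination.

396.7 mg

To keep the same average steady-state level, dosing rate must scale with clearance.
CL ratio = 43.5 / 100 = 0.4350
New dose (same interval) = 912 × 0.4350 = 396.7 mg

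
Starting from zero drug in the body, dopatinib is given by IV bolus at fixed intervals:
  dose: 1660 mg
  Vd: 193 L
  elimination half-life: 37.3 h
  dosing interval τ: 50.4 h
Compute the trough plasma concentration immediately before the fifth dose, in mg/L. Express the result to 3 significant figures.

5.41 mg/L

C₀ per dose = Dose / Vd = 1660 / 193 = 8.601 mg/L
k = ln2 / t½ = 0.693147 / 37.3 = 0.01858 h⁻¹
Fraction remaining after one interval: r = e^(−kτ) = e^(−0.01858 × 50.4) = 0.3920
Before dose 5, 4 doses have been given (aged 1τ, 2τ, 3τ, 4τ).
C_trough = C₀ × (r + r² + … + r^4) = C₀ × r(1−r^4)/(1−r)
        = 8.601 × 0.3920 × (1 − 0.02361) / (1 − 0.3920) = 5.414 mg/L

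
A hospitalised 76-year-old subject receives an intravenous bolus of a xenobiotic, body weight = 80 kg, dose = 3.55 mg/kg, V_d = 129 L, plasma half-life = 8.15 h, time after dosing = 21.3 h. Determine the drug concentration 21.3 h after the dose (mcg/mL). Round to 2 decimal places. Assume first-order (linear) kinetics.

0.36 mcg/mL

Total dose = 3.55 × 80 = 284.0 mg
C₀ = Dose / Vd = 284.0 / 129 = 2.202 mg/L
k = ln2 / t½ = 0.693147 / 8.15 = 0.08505 h⁻¹
C = C₀ · e^(−k·t) = 2.202 × e^(−0.08505 × 21.3)
  = 2.202 × 0.1634 = 0.3598 mg/L
(0.3598 mg/L = 0.3598 mcg/mL)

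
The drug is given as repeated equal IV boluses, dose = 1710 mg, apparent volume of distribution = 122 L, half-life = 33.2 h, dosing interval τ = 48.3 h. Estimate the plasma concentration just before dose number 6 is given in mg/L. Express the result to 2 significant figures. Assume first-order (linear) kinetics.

8.0 mg/L

C₀ per dose = Dose / Vd = 1710 / 122 = 14.02 mg/L
k = ln2 / t½ = 0.693147 / 33.2 = 0.02088 h⁻¹
Fraction remaining after one interval: r = e^(−kτ) = e^(−0.02088 × 48.3) = 0.3648
Before dose 6, 5 doses have been given (aged 1τ, 2τ, 3τ, 4τ, 5τ).
C_trough = C₀ × (r + r² + … + r^5) = C₀ × r(1−r^5)/(1−r)
        = 14.02 × 0.3648 × (1 − 0.006461) / (1 − 0.3648) = 8.000 mg/L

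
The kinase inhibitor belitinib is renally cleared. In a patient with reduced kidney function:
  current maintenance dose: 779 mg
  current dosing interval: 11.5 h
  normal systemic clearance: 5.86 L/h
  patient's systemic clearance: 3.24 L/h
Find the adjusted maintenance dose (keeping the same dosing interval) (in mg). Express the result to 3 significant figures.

431 mg

To keep the same average steady-state level, dosing rate must scale with clearance.
CL ratio = 3.24 / 5.86 = 0.5529
New dose (same interval) = 779 × 0.5529 = 430.7 mg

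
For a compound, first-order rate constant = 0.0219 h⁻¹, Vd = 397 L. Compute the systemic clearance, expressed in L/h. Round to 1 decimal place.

8.7 L/h

CL = k × Vd = 0.0219 × 397 = 8.694 L/h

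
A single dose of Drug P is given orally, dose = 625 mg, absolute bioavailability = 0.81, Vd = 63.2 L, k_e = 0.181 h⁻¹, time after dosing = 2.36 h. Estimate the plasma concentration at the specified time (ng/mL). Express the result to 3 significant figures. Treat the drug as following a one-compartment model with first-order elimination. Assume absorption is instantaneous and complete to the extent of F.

5230 ng/mL

Amount reaching circulation = F × Dose = 0.81 × 625.0 = 506.3 mg
C₀ = F·Dose / Vd = 506.3 / 63.2 = 8.011 mg/L
C = C₀ · e^(−k·t) = 8.011 × e^(−0.1810 × 2.36)
  = 8.011 × 0.6524 = 5.226 mg/L
Convert: 5.226 mg/L × 1000 = 5226 ng/mL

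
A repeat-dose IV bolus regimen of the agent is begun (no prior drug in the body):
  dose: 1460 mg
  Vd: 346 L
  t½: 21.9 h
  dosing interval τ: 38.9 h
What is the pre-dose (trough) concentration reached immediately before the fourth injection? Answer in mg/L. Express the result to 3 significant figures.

C₀ per dose = Dose / Vd = 1460 / 346 = 4.220 mg/L
k = ln2 / t½ = 0.693147 / 21.9 = 0.03165 h⁻¹
Fraction remaining after one interval: r = e^(−kτ) = e^(−0.03165 × 38.9) = 0.2919
Before dose 4, 3 doses have been given (aged 1τ, 2τ, 3τ).
C_trough = C₀ × (r + r² + … + r^3) = C₀ × r(1−r^3)/(1−r)
        = 4.220 × 0.2919 × (1 − 0.02487) / (1 − 0.2919) = 1.696 mg/L

1.70 mg/L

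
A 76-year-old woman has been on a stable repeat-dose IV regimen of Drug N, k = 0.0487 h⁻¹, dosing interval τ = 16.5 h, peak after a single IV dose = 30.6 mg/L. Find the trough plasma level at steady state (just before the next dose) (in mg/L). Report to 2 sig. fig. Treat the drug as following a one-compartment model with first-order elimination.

25 mg/L

e^(−kτ) = e^(−0.04870 × 16.5) = 0.4477
Accumulation ratio R = 1 / (1 − e^(−kτ)) = 1 / (1 − 0.4477) = 1.811
Steady-state trough = C₀ × R × e^(−kτ) = 30.6 × 1.811 × 0.4477 = 24.81 mg/L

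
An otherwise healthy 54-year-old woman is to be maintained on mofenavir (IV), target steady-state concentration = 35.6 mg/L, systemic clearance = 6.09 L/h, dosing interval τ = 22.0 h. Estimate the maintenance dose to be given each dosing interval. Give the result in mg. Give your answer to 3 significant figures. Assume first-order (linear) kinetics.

4770 mg

At steady state, Dose/τ = Css × CL.
Dose = Css × CL × τ = 35.6 × 6.090 × 22.0 = 4770 mg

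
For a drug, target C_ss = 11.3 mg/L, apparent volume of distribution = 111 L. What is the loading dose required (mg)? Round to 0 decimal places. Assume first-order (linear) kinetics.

1254 mg

LD = Css × Vd = 11.3 × 111 = 1254 mg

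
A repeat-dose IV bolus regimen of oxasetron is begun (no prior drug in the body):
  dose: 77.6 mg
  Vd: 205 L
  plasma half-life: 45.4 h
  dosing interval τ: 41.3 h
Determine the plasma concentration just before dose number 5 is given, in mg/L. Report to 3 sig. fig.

C₀ per dose = Dose / Vd = 77.6 / 205 = 0.3785 mg/L
k = ln2 / t½ = 0.693147 / 45.4 = 0.01527 h⁻¹
Fraction remaining after one interval: r = e^(−kτ) = e^(−0.01527 × 41.3) = 0.5322
Before dose 5, 4 doses have been given (aged 1τ, 2τ, 3τ, 4τ).
C_trough = C₀ × (r + r² + … + r^4) = C₀ × r(1−r^4)/(1−r)
        = 0.3785 × 0.5322 × (1 − 0.08022) / (1 − 0.5322) = 0.3961 mg/L

0.396 mg/L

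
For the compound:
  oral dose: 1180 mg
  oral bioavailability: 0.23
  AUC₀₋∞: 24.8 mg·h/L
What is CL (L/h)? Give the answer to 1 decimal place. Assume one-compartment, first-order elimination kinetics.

10.9 L/h

CL = F·Dose / AUC = 0.23 × 1180 / 24.8 = 10.94 L/h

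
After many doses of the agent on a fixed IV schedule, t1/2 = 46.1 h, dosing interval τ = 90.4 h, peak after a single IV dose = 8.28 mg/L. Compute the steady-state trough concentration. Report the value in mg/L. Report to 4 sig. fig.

k = ln2 / t½ = 0.693147 / 46.1 = 0.01504 h⁻¹
e^(−kτ) = e^(−0.01504 × 90.4) = 0.2568
Accumulation ratio R = 1 / (1 − e^(−kτ)) = 1 / (1 − 0.2568) = 1.346
Steady-state trough = C₀ × R × e^(−kτ) = 8.28 × 1.346 × 0.2568 = 2.862 mg/L

2.862 mg/L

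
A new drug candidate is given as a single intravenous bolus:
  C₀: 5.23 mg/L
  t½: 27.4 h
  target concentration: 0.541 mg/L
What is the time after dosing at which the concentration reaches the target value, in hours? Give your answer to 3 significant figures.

k = ln2 / t½ = 0.693147 / 27.4 = 0.02530 h⁻¹
t = ln(C₀ / C) / k = ln(5.230 / 0.541) / 0.02530
  = ln(9.667) / 0.02530 = 2.269 / 0.02530 = 89.68 h

89.7 h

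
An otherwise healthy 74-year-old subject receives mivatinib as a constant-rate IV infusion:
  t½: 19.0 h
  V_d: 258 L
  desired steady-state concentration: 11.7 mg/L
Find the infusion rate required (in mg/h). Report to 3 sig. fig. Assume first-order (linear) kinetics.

k = ln2 / t½ = 0.693147 / 19.0 = 0.03648 h⁻¹
CL = k × Vd = 0.03648 × 258 = 9.412 L/h
At steady state, infusion rate R₀ = Css × CL = 11.7 × 9.412 = 110.1 mg/h

110 mg/h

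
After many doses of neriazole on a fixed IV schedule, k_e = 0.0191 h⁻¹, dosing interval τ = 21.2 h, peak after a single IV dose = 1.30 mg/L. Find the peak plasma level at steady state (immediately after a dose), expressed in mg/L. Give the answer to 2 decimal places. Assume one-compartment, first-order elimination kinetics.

e^(−kτ) = e^(−0.01910 × 21.2) = 0.6670
Accumulation ratio R = 1 / (1 − e^(−kτ)) = 1 / (1 − 0.6670) = 3.003
Steady-state peak = C₀ × R = 1.30 × 3.003 = 3.904 mg/L

3.90 mg/L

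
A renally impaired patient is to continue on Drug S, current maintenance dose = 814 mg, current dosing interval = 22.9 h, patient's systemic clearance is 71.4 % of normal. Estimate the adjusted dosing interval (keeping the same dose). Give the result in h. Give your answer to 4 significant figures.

32.07 h

To keep the same average steady-state level, dosing rate must scale with clearance.
CL ratio = 71.4 / 100 = 0.7140
New interval (same dose) = 22.9 / 0.7140 = 32.07 h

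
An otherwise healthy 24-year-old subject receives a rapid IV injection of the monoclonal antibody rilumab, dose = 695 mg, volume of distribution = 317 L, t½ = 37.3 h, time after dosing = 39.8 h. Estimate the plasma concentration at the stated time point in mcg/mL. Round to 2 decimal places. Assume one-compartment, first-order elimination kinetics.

C₀ = Dose / Vd = 695.0 / 317 = 2.192 mg/L
k = ln2 / t½ = 0.693147 / 37.3 = 0.01858 h⁻¹
C = C₀ · e^(−k·t) = 2.192 × e^(−0.01858 × 39.8)
  = 2.192 × 0.4774 = 1.046 mg/L
(1.046 mg/L = 1.046 mcg/mL)

1.05 mcg/mL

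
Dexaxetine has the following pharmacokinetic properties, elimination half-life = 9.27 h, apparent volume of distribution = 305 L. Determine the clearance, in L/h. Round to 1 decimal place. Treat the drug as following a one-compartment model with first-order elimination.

k = ln2 / t½ = 0.693147 / 9.27 = 0.07477 h⁻¹
CL = k × Vd = 0.07477 × 305 = 22.80 L/h

22.8 L/h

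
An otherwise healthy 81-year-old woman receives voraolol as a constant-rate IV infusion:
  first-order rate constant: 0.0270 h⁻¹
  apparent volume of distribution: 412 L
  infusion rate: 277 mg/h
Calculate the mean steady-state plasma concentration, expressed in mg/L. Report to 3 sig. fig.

CL = k × Vd = 0.02700 × 412 = 11.12 L/h
At steady state Css = R₀ / CL = 277 / 11.12 = 24.91 mg/L

24.9 mg/L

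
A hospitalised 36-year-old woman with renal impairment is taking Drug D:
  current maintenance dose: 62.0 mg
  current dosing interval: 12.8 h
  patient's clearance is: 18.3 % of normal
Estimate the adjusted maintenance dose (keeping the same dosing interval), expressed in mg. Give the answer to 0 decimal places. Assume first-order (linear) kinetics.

To keep the same average steady-state level, dosing rate must scale with clearance.
CL ratio = 18.3 / 100 = 0.1830
New dose (same interval) = 62.0 × 0.1830 = 11.35 mg

11 mg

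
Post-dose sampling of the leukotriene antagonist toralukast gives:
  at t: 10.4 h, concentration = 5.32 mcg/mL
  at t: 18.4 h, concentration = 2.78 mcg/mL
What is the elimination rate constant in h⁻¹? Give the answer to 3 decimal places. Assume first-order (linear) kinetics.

k = ln(C₁/C₂) / (t₂ − t₁) = ln(5.32/2.78) / (18.4 − 10.4)
  = 0.6490 / 8.000 = 0.08113 h⁻¹

0.081 h⁻¹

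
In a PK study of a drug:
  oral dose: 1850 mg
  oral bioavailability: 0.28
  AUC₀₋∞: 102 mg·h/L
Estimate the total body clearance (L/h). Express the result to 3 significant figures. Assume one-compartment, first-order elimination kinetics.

CL = F·Dose / AUC = 0.28 × 1850 / 102 = 5.078 L/h

5.08 L/h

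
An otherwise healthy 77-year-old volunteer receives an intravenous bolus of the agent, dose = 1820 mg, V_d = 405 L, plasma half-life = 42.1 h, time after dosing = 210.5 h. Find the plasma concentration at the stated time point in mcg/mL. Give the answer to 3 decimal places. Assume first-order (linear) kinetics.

C₀ = Dose / Vd = 1820 / 405 = 4.494 mg/L
k = ln2 / t½ = 0.693147 / 42.1 = 0.01646 h⁻¹
t / t½ = 210.5 / 42.1 = 5 half-lives
C = C₀ × (1/2)^5 = 4.494 × 0.03125 = 0.1404 mg/L
(0.1404 mg/L = 0.1404 mcg/mL)

0.140 mcg/mL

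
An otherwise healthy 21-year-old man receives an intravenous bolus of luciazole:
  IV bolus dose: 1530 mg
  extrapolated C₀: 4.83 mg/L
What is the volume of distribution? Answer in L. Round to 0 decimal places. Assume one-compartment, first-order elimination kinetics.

Vd = Dose / C₀ = 1530 / 4.83 = 316.8 L

317 L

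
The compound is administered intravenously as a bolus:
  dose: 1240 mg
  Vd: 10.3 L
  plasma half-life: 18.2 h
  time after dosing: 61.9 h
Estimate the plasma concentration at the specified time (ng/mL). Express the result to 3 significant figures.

C₀ = Dose / Vd = 1240 / 10.3 = 120.4 mg/L
k = ln2 / t½ = 0.693147 / 18.2 = 0.03809 h⁻¹
C = C₀ · e^(−k·t) = 120.4 × e^(−0.03809 × 61.9)
  = 120.4 × 0.09463 = 11.39 mg/L
Convert: 11.39 mg/L × 1000 = 11390 ng/mL

11400 ng/mL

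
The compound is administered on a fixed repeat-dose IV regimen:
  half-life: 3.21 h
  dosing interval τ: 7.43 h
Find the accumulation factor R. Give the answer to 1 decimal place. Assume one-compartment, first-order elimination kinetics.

k = ln2 / t½ = 0.693147 / 3.21 = 0.2159 h⁻¹
e^(−kτ) = e^(−0.2159 × 7.43) = 0.2011
Accumulation ratio R = 1 / (1 − e^(−kτ)) = 1 / (1 − 0.2011) = 1.252

1.3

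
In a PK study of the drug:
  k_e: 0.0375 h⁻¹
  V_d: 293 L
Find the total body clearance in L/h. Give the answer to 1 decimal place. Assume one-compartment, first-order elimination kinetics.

11.0 L/h

CL = k × Vd = 0.0375 × 293 = 10.99 L/h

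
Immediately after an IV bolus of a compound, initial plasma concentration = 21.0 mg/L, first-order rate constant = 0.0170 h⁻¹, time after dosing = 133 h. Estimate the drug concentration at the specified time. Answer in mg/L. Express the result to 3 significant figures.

2.19 mg/L

C = C₀ · e^(−k·t) = 21.00 × e^(−0.01700 × 133)
  = 21.00 × 0.1042 = 2.188 mg/L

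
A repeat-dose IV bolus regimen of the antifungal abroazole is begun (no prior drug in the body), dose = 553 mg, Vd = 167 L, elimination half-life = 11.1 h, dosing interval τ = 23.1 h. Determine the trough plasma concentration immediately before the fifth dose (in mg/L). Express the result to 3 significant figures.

C₀ per dose = Dose / Vd = 553 / 167 = 3.311 mg/L
k = ln2 / t½ = 0.693147 / 11.1 = 0.06245 h⁻¹
Fraction remaining after one interval: r = e^(−kτ) = e^(−0.06245 × 23.1) = 0.2363
Before dose 5, 4 doses have been given (aged 1τ, 2τ, 3τ, 4τ).
C_trough = C₀ × (r + r² + … + r^4) = C₀ × r(1−r^4)/(1−r)
        = 3.311 × 0.2363 × (1 − 0.003118) / (1 − 0.2363) = 1.021 mg/L

1.02 mg/L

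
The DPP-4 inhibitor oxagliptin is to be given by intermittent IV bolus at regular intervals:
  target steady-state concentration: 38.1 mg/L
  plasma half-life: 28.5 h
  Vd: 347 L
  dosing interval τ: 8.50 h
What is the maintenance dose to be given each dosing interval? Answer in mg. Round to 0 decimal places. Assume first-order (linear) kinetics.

2733 mg

k = ln2 / t½ = 0.693147 / 28.5 = 0.02432 h⁻¹
CL = k × Vd = 0.02432 × 347 = 8.439 L/h
At steady state, Dose/τ = Css × CL.
Dose = Css × CL × τ = 38.1 × 8.439 × 8.50 = 2733 mg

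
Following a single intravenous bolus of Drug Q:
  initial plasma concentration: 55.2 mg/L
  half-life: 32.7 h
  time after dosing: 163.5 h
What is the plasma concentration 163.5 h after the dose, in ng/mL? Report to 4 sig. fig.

1725 ng/mL

k = ln2 / t½ = 0.693147 / 32.7 = 0.02120 h⁻¹
t / t½ = 163.5 / 32.7 = 5 half-lives
C = C₀ × (1/2)^5 = 55.20 × 0.03125 = 1.725 mg/L
Convert: 1.725 mg/L × 1000 = 1725 ng/mL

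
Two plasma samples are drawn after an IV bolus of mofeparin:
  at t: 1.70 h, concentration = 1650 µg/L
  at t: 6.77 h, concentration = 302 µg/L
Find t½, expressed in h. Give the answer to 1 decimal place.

2.1 h

k = ln(C₁/C₂) / (t₂ − t₁) = ln(1650/302) / (6.77 − 1.70)
  = 1.698 / 5.070 = 0.3349 h⁻¹
t½ = ln2 / k = 0.693147 / 0.3349 = 2.070 h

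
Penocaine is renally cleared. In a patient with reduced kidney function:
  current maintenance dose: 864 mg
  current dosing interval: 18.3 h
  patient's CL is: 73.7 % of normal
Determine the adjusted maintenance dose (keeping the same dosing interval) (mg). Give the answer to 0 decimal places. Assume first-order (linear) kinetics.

To keep the same average steady-state level, dosing rate must scale with clearance.
CL ratio = 73.7 / 100 = 0.7370
New dose (same interval) = 864 × 0.7370 = 636.8 mg

637 mg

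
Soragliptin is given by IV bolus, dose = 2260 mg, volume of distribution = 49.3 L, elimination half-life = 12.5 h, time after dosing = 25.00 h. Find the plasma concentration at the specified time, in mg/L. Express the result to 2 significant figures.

C₀ = Dose / Vd = 2260 / 49.3 = 45.84 mg/L
k = ln2 / t½ = 0.693147 / 12.5 = 0.05545 h⁻¹
t / t½ = 25.00 / 12.5 = 2 half-lives
C = C₀ × (1/2)^2 = 45.84 × 0.2500 = 11.46 mg/L

11 mg/L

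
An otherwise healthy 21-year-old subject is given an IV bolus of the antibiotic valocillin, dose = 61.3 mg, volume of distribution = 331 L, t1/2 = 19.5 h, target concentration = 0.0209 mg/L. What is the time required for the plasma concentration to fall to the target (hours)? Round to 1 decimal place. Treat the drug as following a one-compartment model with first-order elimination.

C₀ = Dose / Vd = 61.30 / 331 = 0.1852 mg/L
k = ln2 / t½ = 0.693147 / 19.5 = 0.03555 h⁻¹
t = ln(C₀ / C) / k = ln(0.1852 / 0.0209) / 0.03555
  = ln(8.861) / 0.03555 = 2.182 / 0.03555 = 61.38 h

61.4 h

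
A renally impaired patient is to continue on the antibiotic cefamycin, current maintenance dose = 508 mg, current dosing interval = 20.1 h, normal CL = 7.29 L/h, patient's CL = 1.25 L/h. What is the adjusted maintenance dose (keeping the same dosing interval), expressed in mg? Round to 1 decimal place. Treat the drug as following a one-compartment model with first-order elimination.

87.1 mg

To keep the same average steady-state level, dosing rate must scale with clearance.
CL ratio = 1.25 / 7.29 = 0.1715
New dose (same interval) = 508 × 0.1715 = 87.12 mg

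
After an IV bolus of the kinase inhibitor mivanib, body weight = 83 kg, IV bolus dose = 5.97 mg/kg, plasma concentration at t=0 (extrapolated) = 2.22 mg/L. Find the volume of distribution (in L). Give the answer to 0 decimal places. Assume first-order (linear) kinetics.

223 L

Dose = 5.97 × 83 = 495.5 mg
Vd = Dose / C₀ = 495.5 / 2.22 = 223.2 L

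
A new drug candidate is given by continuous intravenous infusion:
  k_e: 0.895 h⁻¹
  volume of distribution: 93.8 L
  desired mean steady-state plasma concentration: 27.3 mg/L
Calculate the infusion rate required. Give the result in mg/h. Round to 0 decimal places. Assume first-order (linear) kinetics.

CL = k × Vd = 0.8950 × 93.8 = 83.95 L/h
At steady state, infusion rate R₀ = Css × CL = 27.3 × 83.95 = 2292 mg/h

2292 mg/h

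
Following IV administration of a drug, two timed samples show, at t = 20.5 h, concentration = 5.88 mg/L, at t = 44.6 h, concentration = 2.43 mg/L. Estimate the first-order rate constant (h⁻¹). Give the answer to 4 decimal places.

k = ln(C₁/C₂) / (t₂ − t₁) = ln(5.88/2.43) / (44.6 − 20.5)
  = 0.8837 / 24.10 = 0.03667 h⁻¹

0.0367 h⁻¹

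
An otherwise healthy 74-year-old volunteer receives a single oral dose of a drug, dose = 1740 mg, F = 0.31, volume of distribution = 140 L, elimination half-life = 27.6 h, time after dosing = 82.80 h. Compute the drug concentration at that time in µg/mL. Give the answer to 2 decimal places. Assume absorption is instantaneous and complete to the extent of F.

0.48 µg/mL

Amount reaching circulation = F × Dose = 0.31 × 1740 = 539.4 mg
C₀ = F·Dose / Vd = 539.4 / 140 = 3.853 mg/L
k = ln2 / t½ = 0.693147 / 27.6 = 0.02511 h⁻¹
t / t½ = 82.80 / 27.6 = 3 half-lives
C = C₀ × (1/2)^3 = 3.853 × 0.1250 = 0.4816 mg/L
(0.4816 mg/L = 0.4816 µg/mL)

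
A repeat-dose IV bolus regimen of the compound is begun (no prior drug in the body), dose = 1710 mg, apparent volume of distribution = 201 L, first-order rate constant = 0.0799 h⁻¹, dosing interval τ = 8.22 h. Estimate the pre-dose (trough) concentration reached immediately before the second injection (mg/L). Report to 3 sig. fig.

4.41 mg/L

C₀ per dose = Dose / Vd = 1710 / 201 = 8.507 mg/L
Fraction remaining after one interval: r = e^(−kτ) = e^(−0.07990 × 8.22) = 0.5185
Before dose 2, 1 dose has been given (aged 1τ).
C_trough = C₀ × r = 8.507 × 0.5185 = 4.411 mg/L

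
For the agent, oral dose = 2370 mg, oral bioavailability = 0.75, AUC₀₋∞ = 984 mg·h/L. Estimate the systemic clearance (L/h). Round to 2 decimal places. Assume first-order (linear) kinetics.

CL = F·Dose / AUC = 0.75 × 2370 / 984 = 1.806 L/h

1.81 L/h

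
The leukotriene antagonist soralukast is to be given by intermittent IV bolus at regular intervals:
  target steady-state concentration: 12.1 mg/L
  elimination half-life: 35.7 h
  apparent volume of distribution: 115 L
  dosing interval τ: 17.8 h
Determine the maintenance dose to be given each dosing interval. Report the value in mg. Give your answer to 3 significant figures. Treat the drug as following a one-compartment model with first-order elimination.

k = ln2 / t½ = 0.693147 / 35.7 = 0.01942 h⁻¹
CL = k × Vd = 0.01942 × 115 = 2.233 L/h
At steady state, Dose/τ = Css × CL.
Dose = Css × CL × τ = 12.1 × 2.233 × 17.8 = 480.9 mg

481 mg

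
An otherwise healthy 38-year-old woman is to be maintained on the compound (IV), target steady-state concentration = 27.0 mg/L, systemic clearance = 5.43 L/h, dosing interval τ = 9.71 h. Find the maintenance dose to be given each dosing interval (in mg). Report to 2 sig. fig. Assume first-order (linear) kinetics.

At steady state, Dose/τ = Css × CL.
Dose = Css × CL × τ = 27.0 × 5.430 × 9.71 = 1424 mg

1400 mg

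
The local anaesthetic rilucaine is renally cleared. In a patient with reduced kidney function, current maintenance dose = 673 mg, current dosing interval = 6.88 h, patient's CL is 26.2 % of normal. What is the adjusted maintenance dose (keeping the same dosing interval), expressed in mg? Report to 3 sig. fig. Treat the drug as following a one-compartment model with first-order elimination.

To keep the same average steady-state level, dosing rate must scale with clearance.
CL ratio = 26.2 / 100 = 0.2620
New dose (same interval) = 673 × 0.2620 = 176.3 mg

176 mg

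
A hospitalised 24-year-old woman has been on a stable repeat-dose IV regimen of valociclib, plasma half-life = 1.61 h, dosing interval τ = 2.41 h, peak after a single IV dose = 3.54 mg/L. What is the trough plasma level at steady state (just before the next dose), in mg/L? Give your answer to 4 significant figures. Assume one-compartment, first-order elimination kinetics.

1.943 mg/L

k = ln2 / t½ = 0.693147 / 1.61 = 0.4305 h⁻¹
e^(−kτ) = e^(−0.4305 × 2.41) = 0.3543
Accumulation ratio R = 1 / (1 − e^(−kτ)) = 1 / (1 − 0.3543) = 1.549
Steady-state trough = C₀ × R × e^(−kτ) = 3.54 × 1.549 × 0.3543 = 1.943 mg/L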